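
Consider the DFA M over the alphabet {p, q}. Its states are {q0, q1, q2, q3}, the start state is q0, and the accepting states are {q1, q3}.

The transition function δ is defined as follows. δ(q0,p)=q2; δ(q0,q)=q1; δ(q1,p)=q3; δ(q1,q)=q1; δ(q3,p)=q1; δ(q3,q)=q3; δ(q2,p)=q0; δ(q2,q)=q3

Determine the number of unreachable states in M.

0

Every one of the 4 states is reachable from q0.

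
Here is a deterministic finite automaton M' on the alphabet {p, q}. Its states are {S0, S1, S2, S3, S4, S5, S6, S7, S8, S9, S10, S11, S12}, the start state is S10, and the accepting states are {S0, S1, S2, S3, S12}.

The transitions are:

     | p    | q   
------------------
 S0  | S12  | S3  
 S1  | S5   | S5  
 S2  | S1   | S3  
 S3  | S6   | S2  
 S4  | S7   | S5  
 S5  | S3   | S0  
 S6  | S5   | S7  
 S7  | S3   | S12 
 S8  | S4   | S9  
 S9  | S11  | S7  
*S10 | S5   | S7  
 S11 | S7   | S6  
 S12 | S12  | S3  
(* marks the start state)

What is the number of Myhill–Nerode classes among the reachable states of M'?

6

States {S4,S8,S9,S11} cannot be reached from the start state, so discard them.
Start with accepting vs non-accepting: {S0,S1,S2,S3,S12} | {S5,S6,S7,S10}.
Refine {S0,S1,S2,S3,S12} on symbol p: members go to different blocks, giving {S0,S2,S12} and {S1,S3}.
On input p, block {S0,S2,S12} splits into {S0,S12} and {S2}.
Refine {S5,S6,S7,S10} on symbol p: members go to different blocks, giving {S5,S7} and {S6,S10}.
Split {S1,S3} by δ(·,p) → {S1} and {S3}.
The partition is now stable with 6 blocks: {S0,S12} | {S5,S7} | {S1} | {S2} | {S6,S10} | {S3}.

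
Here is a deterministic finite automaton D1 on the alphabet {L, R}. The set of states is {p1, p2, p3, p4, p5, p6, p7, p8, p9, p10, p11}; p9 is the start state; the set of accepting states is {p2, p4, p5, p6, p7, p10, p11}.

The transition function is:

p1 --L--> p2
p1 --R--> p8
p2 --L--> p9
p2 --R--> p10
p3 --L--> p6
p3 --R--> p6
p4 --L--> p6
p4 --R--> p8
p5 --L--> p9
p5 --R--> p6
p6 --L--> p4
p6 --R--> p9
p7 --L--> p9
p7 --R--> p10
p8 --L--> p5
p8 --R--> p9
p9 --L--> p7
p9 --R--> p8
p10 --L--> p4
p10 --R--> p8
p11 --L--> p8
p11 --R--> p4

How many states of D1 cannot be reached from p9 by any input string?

BFS from p9 reaches {p4, p5, p6, p7, p8, p9, p10}; the 4 state(s) p1, p2, p3, p11 are never visited.

4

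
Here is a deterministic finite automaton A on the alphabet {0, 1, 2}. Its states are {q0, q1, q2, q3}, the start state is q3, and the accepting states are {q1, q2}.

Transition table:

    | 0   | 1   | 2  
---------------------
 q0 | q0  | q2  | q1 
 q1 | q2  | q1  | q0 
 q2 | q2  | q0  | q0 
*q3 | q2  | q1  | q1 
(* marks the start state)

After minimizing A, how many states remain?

All states are reachable from the start state.
Initial partition by acceptance: {q1,q2} | {q0,q3}.
Split {q1,q2} by δ(·,1) → {q1} and {q2}.
Refine {q0,q3} on symbol 0: members go to different blocks, giving {q0} and {q3}.
The partition is now stable with 4 blocks: {q1} | {q0} | {q2} | {q3}.

4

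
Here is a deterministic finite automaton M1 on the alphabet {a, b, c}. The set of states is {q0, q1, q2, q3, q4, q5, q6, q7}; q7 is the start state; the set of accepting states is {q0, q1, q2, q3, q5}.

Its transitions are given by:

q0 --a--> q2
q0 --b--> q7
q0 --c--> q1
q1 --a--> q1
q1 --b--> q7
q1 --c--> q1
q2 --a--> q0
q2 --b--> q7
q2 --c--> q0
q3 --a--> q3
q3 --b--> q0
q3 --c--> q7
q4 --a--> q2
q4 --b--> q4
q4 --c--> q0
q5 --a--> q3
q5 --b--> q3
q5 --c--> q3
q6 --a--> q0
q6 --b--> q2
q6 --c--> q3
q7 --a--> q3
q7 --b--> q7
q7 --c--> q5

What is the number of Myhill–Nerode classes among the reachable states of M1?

States {q4,q6} cannot be reached from the start state, so discard them.
Start with accepting vs non-accepting: {q0,q1,q2,q3,q5} | {q7}.
On input b, block {q0,q1,q2,q3,q5} splits into {q0,q1,q2} and {q3,q5}.
Refine {q3,q5} on symbol b: members go to different blocks, giving {q3} and {q5}.
The partition is now stable with 4 blocks: {q0,q1,q2} | {q7} | {q3} | {q5}.

4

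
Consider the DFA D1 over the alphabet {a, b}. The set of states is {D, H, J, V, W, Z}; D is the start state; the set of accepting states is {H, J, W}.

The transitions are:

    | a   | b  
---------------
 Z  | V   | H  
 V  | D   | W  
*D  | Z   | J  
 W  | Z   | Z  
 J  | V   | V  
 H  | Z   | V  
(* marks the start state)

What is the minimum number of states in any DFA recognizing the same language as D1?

Every state is reachable, so we keep all 6.
Start with accepting vs non-accepting: {H,J,W} | {D,V,Z}.
The partition is now stable with 2 blocks: {H,J,W} | {D,V,Z}.

2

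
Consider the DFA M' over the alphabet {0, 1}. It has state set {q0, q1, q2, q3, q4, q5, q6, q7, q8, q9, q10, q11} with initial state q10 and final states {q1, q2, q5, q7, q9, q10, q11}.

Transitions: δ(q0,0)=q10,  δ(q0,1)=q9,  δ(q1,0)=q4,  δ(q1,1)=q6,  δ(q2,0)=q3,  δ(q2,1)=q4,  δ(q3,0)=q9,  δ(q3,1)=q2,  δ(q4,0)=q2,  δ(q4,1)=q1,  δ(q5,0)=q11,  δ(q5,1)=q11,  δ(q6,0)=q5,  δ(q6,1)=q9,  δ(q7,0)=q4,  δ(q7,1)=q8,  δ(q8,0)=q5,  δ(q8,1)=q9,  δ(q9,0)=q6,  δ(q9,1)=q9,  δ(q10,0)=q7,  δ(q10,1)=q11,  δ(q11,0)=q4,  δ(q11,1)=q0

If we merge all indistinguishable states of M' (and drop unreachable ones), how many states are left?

7

Every state is reachable, so we keep all 12.
P0 = {q1,q2,q5,q7,q9,q10,q11} | {q0,q3,q4,q6,q8}.
Split {q1,q2,q5,q7,q9,q10,q11} by δ(·,0) → {q1,q2,q7,q9,q11} and {q5,q10}.
Split {q1,q2,q7,q9,q11} by δ(·,1) → {q1,q2,q7,q11} and {q9}.
On input 0, block {q0,q3,q4,q6,q8} splits into {q0,q6,q8} and {q3} and {q4}.
Split {q1,q2,q7,q11} by δ(·,0) → {q1,q7,q11} and {q2}.
No further refinement is possible. Final partition (7 blocks): {q1,q7,q11} | {q0,q6,q8} | {q5,q10} | {q9} | {q3} | {q4} | {q2}.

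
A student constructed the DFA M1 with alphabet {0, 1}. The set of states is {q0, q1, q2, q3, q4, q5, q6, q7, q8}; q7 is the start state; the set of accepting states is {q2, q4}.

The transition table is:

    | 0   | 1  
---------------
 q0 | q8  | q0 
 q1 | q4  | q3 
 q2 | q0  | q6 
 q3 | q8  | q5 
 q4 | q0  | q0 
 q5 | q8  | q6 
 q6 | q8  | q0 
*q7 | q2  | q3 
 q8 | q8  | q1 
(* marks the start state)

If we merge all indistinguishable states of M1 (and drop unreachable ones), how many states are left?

4

Start with accepting vs non-accepting: {q2,q4} | {q0,q1,q3,q5,q6,q7,q8}.
Refine {q0,q1,q3,q5,q6,q7,q8} on symbol 0: members go to different blocks, giving {q0,q3,q5,q6,q8} and {q1,q7}.
On input 1, block {q0,q3,q5,q6,q8} splits into {q0,q3,q5,q6} and {q8}.
Stable partition: {q2,q4} | {q0,q3,q5,q6} | {q1,q7} | {q8} — 4 equivalence classes.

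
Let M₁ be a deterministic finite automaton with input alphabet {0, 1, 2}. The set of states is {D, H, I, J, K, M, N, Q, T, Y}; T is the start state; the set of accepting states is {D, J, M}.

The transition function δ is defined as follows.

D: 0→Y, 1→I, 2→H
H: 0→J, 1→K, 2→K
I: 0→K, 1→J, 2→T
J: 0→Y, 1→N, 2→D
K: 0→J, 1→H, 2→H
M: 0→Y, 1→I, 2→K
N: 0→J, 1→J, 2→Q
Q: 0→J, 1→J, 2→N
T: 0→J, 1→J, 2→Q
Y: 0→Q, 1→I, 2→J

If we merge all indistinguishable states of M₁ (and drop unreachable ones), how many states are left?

6

Reachable states from the start: {D,H,I,J,K,N,Q,T,Y}. Unreachable: {M} — drop them.
P0 = {D,J} | {H,I,K,N,Q,T,Y}.
Refine {D,J} on symbol 2: members go to different blocks, giving {D} and {J}.
Refine {H,I,K,N,Q,T,Y} on symbol 0: members go to different blocks, giving {H,K,N,Q,T} and {I,Y}.
Refine {H,K,N,Q,T} on symbol 1: members go to different blocks, giving {N,Q,T} and {H,K}.
Split {I,Y} by δ(·,0) → {Y} and {I}.
Stable partition: {D} | {N,Q,T} | {J} | {Y} | {H,K} | {I} — 6 equivalence classes.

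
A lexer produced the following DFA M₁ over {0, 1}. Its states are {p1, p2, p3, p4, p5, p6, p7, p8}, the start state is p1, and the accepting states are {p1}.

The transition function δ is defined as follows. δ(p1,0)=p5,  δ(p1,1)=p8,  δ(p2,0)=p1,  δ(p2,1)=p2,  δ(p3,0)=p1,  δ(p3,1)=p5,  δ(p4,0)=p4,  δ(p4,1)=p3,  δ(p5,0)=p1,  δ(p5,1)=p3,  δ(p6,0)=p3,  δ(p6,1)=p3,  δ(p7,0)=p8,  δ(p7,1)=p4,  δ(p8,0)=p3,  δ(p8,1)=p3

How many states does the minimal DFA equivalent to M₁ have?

Reachable states from the start: {p1,p3,p5,p8}. Unreachable: {p2,p4,p6,p7} — drop them.
P0 = {p1} | {p3,p5,p8}.
Split {p3,p5,p8} by δ(·,0) → {p3,p5} and {p8}.
The partition is now stable with 3 blocks: {p1} | {p3,p5} | {p8}.

3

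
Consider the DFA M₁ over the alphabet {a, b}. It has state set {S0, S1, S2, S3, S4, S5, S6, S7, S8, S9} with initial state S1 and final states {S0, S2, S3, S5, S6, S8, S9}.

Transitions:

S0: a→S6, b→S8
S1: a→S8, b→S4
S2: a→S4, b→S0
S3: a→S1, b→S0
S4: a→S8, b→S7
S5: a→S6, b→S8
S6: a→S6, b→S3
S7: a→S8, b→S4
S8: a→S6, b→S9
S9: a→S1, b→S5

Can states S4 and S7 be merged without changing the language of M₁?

States {S2} cannot be reached from the start state, so discard them.
Initial partition by acceptance: {S0,S3,S5,S6,S8,S9} | {S1,S4,S7}.
Refine {S0,S3,S5,S6,S8,S9} on symbol a: members go to different blocks, giving {S0,S5,S6,S8} and {S3,S9}.
Split {S0,S5,S6,S8} by δ(·,b) → {S0,S5} and {S6,S8}.
Stable partition: {S0,S5} | {S1,S4,S7} | {S3,S9} | {S6,S8} — 4 equivalence classes.
S4 and S7 lie in the same block of the stable partition, so they are equivalent — no string distinguishes them.

Yes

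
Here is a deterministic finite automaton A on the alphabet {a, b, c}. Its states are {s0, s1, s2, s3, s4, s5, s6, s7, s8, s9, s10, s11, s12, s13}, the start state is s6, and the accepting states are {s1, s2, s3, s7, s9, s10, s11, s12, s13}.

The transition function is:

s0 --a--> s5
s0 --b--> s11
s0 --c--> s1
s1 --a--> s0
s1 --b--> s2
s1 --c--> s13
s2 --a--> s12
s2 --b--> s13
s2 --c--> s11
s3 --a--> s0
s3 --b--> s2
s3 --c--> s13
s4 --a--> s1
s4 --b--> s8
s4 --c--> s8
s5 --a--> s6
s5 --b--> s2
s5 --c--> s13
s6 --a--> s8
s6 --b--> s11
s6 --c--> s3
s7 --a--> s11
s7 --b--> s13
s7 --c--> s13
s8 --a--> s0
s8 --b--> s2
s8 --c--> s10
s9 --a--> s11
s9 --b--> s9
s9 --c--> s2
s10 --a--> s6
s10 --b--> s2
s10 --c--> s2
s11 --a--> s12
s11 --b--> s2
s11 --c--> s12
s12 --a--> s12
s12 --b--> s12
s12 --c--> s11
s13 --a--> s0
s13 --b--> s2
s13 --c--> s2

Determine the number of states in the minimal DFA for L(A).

7

States {s4,s7,s9} cannot be reached from the start state, so discard them.
Start with accepting vs non-accepting: {s1,s2,s3,s10,s11,s12,s13} | {s0,s5,s6,s8}.
Refine {s1,s2,s3,s10,s11,s12,s13} on symbol a: members go to different blocks, giving {s1,s3,s10,s13} and {s2,s11,s12}.
Split {s1,s3,s10,s13} by δ(·,c) → {s1,s3} and {s10,s13}.
Refine {s0,s5,s6,s8} on symbol c: members go to different blocks, giving {s0,s6} and {s5,s8}.
Refine {s2,s11,s12} on symbol b: members go to different blocks, giving {s11,s12} and {s2}.
On input b, block {s11,s12} splits into {s11} and {s12}.
No further refinement is possible. Final partition (7 blocks): {s1,s3} | {s0,s6} | {s11} | {s10,s13} | {s5,s8} | {s2} | {s12}.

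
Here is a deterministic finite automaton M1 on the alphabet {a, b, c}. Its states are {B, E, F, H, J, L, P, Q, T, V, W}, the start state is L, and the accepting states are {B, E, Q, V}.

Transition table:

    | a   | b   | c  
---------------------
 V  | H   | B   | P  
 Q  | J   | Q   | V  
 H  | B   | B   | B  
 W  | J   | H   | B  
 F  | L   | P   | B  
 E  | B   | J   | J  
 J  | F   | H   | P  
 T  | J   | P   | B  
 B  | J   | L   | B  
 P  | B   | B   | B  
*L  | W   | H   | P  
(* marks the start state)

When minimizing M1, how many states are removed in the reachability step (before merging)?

4

BFS from L reaches {B, F, H, J, L, P, W}; the 4 state(s) E, Q, T, V are never visited.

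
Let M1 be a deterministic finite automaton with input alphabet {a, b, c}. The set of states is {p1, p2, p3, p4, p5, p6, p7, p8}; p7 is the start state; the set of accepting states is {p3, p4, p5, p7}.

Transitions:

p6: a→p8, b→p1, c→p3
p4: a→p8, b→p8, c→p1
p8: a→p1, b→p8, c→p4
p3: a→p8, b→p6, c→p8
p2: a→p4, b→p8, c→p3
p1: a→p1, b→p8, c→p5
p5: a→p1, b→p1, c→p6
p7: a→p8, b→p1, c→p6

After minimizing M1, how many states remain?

First remove the unreachable states {p2}; 7 states remain.
P0 = {p3,p4,p5,p7} | {p1,p6,p8}.
Stable partition: {p3,p4,p5,p7} | {p1,p6,p8} — 2 equivalence classes.

2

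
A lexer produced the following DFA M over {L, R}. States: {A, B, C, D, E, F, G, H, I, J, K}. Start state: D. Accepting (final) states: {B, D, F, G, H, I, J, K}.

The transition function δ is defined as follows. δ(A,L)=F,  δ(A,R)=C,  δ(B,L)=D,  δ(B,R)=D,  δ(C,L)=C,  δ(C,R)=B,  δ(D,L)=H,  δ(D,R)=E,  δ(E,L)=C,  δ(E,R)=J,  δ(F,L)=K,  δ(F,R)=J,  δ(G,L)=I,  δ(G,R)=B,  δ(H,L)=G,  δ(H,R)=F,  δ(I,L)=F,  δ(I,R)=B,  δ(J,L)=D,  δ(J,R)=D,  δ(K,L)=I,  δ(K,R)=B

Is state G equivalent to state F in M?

Yes

First remove the unreachable states {A}; 10 states remain.
Start with accepting vs non-accepting: {B,D,F,G,H,I,J,K} | {C,E}.
Split {B,D,F,G,H,I,J,K} by δ(·,R) → {B,F,G,H,I,J,K} and {D}.
Refine {B,F,G,H,I,J,K} on symbol L: members go to different blocks, giving {F,G,H,I,K} and {B,J}.
On input R, block {F,G,H,I,K} splits into {F,G,I,K} and {H}.
No further refinement is possible. Final partition (5 blocks): {F,G,I,K} | {C,E} | {D} | {B,J} | {H}.
G and F lie in the same block of the stable partition, so they are equivalent — no string distinguishes them.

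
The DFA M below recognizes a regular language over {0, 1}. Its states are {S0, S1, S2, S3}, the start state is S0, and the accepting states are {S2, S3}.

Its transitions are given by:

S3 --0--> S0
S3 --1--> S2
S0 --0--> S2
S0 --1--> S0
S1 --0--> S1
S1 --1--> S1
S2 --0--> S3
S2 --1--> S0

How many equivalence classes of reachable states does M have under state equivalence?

States {S1} cannot be reached from the start state, so discard them.
Initial partition by acceptance: {S2,S3} | {S0}.
Refine {S2,S3} on symbol 0: members go to different blocks, giving {S2} and {S3}.
No further refinement is possible. Final partition (3 blocks): {S2} | {S0} | {S3}.

3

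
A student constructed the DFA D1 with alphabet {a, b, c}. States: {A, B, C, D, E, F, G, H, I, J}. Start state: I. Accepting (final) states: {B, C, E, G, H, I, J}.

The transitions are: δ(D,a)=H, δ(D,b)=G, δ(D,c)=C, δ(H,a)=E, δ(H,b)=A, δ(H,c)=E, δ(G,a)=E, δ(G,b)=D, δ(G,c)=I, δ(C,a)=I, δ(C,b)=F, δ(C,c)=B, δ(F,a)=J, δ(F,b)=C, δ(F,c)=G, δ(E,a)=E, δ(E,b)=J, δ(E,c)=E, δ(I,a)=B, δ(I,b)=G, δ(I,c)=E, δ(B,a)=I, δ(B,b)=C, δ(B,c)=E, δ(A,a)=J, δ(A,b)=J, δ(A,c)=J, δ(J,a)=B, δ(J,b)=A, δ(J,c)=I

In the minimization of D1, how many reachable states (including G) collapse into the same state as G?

4

Every state is reachable, so we keep all 10.
P0 = {B,C,E,G,H,I,J} | {A,D,F}.
Refine {B,C,E,G,H,I,J} on symbol b: members go to different blocks, giving {C,G,H,J} and {B,E,I}.
The partition is now stable with 3 blocks: {C,G,H,J} | {A,D,F} | {B,E,I}.
State G belongs to the block {C,G,H,J}, which has 4 states.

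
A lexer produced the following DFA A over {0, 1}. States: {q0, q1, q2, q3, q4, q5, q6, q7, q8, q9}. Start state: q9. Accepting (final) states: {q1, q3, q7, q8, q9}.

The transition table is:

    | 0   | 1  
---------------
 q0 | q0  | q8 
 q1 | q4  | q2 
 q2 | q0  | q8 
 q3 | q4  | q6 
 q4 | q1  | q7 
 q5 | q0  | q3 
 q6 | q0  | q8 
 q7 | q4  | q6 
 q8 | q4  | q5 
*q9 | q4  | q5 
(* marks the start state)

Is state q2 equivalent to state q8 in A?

Every state is reachable, so we keep all 10.
Start with accepting vs non-accepting: {q1,q3,q7,q8,q9} | {q0,q2,q4,q5,q6}.
Split {q0,q2,q4,q5,q6} by δ(·,0) → {q0,q2,q5,q6} and {q4}.
No further refinement is possible. Final partition (3 blocks): {q1,q3,q7,q8,q9} | {q0,q2,q5,q6} | {q4}.
q2 and q8 end up in different blocks, so they are distinguishable. For instance, the string 'ε' is accepted from only q8.

No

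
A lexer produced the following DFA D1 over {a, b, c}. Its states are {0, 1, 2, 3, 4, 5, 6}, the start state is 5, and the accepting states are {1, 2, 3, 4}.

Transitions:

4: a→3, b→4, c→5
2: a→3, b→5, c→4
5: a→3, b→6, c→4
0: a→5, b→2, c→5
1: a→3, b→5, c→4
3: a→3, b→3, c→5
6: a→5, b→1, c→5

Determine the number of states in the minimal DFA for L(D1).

States {0,2} cannot be reached from the start state, so discard them.
P0 = {1,3,4} | {5,6}.
Split {1,3,4} by δ(·,b) → {3,4} and {1}.
On input a, block {5,6} splits into {5} and {6}.
Stable partition: {3,4} | {5} | {1} | {6} — 4 equivalence classes.

4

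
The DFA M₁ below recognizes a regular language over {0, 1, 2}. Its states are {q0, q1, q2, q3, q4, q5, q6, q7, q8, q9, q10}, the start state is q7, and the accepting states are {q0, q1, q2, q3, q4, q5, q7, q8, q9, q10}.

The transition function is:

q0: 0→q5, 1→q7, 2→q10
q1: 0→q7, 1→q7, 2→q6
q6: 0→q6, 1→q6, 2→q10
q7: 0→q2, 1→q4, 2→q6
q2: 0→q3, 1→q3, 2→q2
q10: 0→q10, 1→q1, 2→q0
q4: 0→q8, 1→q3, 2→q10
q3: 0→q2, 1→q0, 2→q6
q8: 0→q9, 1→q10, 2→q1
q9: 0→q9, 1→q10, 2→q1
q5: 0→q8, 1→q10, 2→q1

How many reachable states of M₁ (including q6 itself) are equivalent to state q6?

1

All states are reachable from the start state.
Initial partition by acceptance: {q0,q1,q2,q3,q4,q5,q7,q8,q9,q10} | {q6}.
Split {q0,q1,q2,q3,q4,q5,q7,q8,q9,q10} by δ(·,2) → {q0,q2,q4,q5,q8,q9,q10} and {q1,q3,q7}.
On input 0, block {q0,q2,q4,q5,q8,q9,q10} splits into {q0,q4,q5,q8,q9,q10} and {q2}.
Refine {q0,q4,q5,q8,q9,q10} on symbol 1: members go to different blocks, giving {q0,q4,q10} and {q5,q8,q9}.
Refine {q0,q4,q10} on symbol 0: members go to different blocks, giving {q0,q4} and {q10}.
Split {q1,q3,q7} by δ(·,0) → {q3,q7} and {q1}.
The partition is now stable with 7 blocks: {q0,q4} | {q6} | {q3,q7} | {q2} | {q5,q8,q9} | {q10} | {q1}.
The equivalence class containing q6 is {q6}, of size 1.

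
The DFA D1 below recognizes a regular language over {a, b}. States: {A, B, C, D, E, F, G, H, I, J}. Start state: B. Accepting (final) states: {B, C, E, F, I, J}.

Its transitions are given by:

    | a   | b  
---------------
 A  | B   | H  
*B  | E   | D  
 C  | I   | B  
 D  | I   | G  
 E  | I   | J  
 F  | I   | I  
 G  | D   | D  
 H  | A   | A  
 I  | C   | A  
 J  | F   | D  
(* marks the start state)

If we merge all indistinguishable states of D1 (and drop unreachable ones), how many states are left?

Every state is reachable, so we keep all 10.
P0 = {B,C,E,F,I,J} | {A,D,G,H}.
On input b, block {B,C,E,F,I,J} splits into {B,I,J} and {C,E,F}.
Refine {A,D,G,H} on symbol a: members go to different blocks, giving {A,D} and {G,H}.
Stable partition: {B,I,J} | {A,D} | {C,E,F} | {G,H} — 4 equivalence classes.

4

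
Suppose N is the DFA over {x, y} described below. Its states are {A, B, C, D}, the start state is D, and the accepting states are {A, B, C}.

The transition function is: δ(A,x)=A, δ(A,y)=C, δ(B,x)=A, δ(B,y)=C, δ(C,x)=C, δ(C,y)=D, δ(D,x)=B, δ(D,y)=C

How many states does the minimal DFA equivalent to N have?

3

P0 = {A,B,C} | {D}.
Refine {A,B,C} on symbol y: members go to different blocks, giving {A,B} and {C}.
The partition is now stable with 3 blocks: {A,B} | {D} | {C}.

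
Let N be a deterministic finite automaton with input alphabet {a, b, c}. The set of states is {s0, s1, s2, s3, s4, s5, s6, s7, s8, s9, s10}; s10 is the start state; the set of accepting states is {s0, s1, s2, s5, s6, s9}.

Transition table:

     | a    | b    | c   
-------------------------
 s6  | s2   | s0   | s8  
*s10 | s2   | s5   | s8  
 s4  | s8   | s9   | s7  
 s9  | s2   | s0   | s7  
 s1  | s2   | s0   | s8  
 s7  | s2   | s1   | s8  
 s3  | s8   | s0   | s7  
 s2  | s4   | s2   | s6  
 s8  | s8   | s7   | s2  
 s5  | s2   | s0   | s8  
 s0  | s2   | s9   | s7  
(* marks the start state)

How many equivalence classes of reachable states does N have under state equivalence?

6

First remove the unreachable states {s3}; 10 states remain.
P0 = {s0,s1,s2,s5,s6,s9} | {s4,s7,s8,s10}.
On input a, block {s0,s1,s2,s5,s6,s9} splits into {s0,s1,s5,s6,s9} and {s2}.
Refine {s4,s7,s8,s10} on symbol a: members go to different blocks, giving {s4,s8} and {s7,s10}.
Refine {s0,s1,s5,s6,s9} on symbol c: members go to different blocks, giving {s1,s5,s6} and {s0,s9}.
Refine {s4,s8} on symbol b: members go to different blocks, giving {s4} and {s8}.
The partition is now stable with 6 blocks: {s1,s5,s6} | {s4} | {s2} | {s7,s10} | {s0,s9} | {s8}.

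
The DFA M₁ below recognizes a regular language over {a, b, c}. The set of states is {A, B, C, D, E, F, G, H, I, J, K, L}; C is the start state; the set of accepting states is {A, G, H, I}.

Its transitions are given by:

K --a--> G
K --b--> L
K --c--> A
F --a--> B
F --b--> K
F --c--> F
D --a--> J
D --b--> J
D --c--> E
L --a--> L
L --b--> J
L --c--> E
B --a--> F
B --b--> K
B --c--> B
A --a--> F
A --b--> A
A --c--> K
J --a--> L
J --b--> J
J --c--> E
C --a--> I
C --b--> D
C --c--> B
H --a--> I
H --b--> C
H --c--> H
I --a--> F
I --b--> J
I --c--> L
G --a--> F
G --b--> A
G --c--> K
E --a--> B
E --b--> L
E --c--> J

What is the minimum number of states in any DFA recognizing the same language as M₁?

7

First remove the unreachable states {H}; 11 states remain.
Initial partition by acceptance: {A,G,I} | {B,C,D,E,F,J,K,L}.
On input b, block {A,G,I} splits into {A,G} and {I}.
Split {B,C,D,E,F,J,K,L} by δ(·,a) → {B,D,E,F,J,L} and {C} and {K}.
Refine {B,D,E,F,J,L} on symbol b: members go to different blocks, giving {D,E,J,L} and {B,F}.
Refine {D,E,J,L} on symbol a: members go to different blocks, giving {D,J,L} and {E}.
The partition is now stable with 7 blocks: {A,G} | {D,J,L} | {I} | {C} | {K} | {B,F} | {E}.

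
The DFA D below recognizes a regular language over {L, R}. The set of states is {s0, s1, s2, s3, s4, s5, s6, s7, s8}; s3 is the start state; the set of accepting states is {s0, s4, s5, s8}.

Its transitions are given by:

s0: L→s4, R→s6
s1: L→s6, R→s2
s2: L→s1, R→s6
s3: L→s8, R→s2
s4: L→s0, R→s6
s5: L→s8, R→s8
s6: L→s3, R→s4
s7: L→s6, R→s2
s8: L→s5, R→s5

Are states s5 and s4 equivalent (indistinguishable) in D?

No

Reachable states from the start: {s0,s1,s2,s3,s4,s5,s6,s8}. Unreachable: {s7} — drop them.
P0 = {s0,s4,s5,s8} | {s1,s2,s3,s6}.
Refine {s0,s4,s5,s8} on symbol R: members go to different blocks, giving {s0,s4} and {s5,s8}.
Split {s1,s2,s3,s6} by δ(·,L) → {s1,s2,s6} and {s3}.
On input L, block {s1,s2,s6} splits into {s1,s2} and {s6}.
Refine {s1,s2} on symbol L: members go to different blocks, giving {s1} and {s2}.
Stable partition: {s0,s4} | {s1} | {s5,s8} | {s3} | {s6} | {s2} — 6 equivalence classes.
s5 and s4 end up in different blocks, so they are distinguishable. For instance, the string 'R' is accepted from only s5.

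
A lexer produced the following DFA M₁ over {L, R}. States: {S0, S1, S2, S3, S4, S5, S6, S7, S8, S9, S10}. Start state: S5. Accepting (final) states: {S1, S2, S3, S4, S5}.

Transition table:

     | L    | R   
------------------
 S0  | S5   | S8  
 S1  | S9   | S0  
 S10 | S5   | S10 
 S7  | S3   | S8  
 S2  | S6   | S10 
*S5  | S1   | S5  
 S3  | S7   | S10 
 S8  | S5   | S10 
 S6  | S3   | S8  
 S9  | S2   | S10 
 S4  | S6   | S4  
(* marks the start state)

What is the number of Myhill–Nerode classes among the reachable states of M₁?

States {S4} cannot be reached from the start state, so discard them.
Start with accepting vs non-accepting: {S1,S2,S3,S5} | {S0,S6,S7,S8,S9,S10}.
Split {S1,S2,S3,S5} by δ(·,L) → {S1,S2,S3} and {S5}.
Split {S0,S6,S7,S8,S9,S10} by δ(·,L) → {S0,S8,S10} and {S6,S7,S9}.
Stable partition: {S1,S2,S3} | {S0,S8,S10} | {S5} | {S6,S7,S9} — 4 equivalence classes.

4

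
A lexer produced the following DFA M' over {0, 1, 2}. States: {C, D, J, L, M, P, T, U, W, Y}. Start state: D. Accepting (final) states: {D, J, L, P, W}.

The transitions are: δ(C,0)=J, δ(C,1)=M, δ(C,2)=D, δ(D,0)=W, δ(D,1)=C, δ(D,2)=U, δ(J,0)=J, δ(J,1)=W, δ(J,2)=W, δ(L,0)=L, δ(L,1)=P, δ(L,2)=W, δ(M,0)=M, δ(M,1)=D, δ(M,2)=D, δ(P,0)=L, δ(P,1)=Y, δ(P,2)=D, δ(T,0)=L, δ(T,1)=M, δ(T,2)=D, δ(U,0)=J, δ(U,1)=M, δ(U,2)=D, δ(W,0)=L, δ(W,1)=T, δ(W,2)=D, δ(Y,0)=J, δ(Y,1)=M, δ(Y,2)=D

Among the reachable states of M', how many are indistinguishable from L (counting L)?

All states are reachable from the start state.
P0 = {D,J,L,P,W} | {C,M,T,U,Y}.
On input 1, block {D,J,L,P,W} splits into {D,P,W} and {J,L}.
On input 0, block {D,P,W} splits into {P,W} and {D}.
Refine {C,M,T,U,Y} on symbol 0: members go to different blocks, giving {C,T,U,Y} and {M}.
Stable partition: {P,W} | {C,T,U,Y} | {J,L} | {D} | {M} — 5 equivalence classes.
State L belongs to the block {J,L}, which has 2 states.

2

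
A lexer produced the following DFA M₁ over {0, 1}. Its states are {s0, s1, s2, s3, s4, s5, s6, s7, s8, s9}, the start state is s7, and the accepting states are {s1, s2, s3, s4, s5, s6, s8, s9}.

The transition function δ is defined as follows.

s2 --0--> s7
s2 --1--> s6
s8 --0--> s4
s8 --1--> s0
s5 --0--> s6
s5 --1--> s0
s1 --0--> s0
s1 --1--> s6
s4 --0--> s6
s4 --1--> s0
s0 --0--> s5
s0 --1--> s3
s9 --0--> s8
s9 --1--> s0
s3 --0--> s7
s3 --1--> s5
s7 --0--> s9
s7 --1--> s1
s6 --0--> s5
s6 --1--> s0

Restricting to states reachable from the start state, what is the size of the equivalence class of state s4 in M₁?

First remove the unreachable states {s2}; 9 states remain.
Initial partition by acceptance: {s1,s3,s4,s5,s6,s8,s9} | {s0,s7}.
Refine {s1,s3,s4,s5,s6,s8,s9} on symbol 0: members go to different blocks, giving {s4,s5,s6,s8,s9} and {s1,s3}.
Stable partition: {s4,s5,s6,s8,s9} | {s0,s7} | {s1,s3} — 3 equivalence classes.
State s4 belongs to the block {s4,s5,s6,s8,s9}, which has 5 states.

5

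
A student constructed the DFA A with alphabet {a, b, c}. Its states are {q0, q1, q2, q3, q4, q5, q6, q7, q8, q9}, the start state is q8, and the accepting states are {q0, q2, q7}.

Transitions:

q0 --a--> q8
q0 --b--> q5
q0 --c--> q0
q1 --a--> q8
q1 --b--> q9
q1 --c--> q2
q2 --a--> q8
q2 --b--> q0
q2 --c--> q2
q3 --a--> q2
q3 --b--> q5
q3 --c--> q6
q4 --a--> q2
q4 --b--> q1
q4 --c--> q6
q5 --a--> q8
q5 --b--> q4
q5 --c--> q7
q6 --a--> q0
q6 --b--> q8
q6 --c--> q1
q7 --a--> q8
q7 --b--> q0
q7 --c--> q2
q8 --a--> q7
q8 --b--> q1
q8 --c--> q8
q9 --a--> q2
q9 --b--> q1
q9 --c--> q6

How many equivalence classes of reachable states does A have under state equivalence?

Reachable states from the start: {q0,q1,q2,q4,q5,q6,q7,q8,q9}. Unreachable: {q3} — drop them.
Initial partition by acceptance: {q0,q2,q7} | {q1,q4,q5,q6,q8,q9}.
Split {q0,q2,q7} by δ(·,b) → {q2,q7} and {q0}.
On input a, block {q1,q4,q5,q6,q8,q9} splits into {q4,q8,q9} and {q1,q5} and {q6}.
On input c, block {q4,q8,q9} splits into {q4,q9} and {q8}.
The partition is now stable with 6 blocks: {q2,q7} | {q4,q9} | {q0} | {q1,q5} | {q6} | {q8}.

6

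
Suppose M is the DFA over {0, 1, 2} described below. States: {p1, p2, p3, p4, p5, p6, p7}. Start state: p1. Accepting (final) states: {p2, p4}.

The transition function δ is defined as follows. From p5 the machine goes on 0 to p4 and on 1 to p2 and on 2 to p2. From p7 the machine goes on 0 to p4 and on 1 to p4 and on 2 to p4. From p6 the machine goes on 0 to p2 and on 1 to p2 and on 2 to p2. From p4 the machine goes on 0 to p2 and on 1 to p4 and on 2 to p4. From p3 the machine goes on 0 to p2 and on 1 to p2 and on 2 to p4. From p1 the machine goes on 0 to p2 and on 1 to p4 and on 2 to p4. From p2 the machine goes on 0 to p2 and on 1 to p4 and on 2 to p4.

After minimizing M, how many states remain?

First remove the unreachable states {p3,p5,p6,p7}; 3 states remain.
Initial partition by acceptance: {p2,p4} | {p1}.
Stable partition: {p2,p4} | {p1} — 2 equivalence classes.

2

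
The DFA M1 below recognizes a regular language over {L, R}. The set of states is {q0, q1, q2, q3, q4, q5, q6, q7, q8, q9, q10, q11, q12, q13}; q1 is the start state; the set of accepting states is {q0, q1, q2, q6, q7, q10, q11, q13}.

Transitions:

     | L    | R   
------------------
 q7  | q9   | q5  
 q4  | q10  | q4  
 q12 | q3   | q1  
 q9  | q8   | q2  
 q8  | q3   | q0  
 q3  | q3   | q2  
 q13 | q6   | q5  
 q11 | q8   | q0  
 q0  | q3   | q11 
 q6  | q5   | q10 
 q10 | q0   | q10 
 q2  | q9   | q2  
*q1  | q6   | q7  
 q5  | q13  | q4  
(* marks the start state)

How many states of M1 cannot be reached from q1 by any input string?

No path from q1 leads to q12; the other 13 states are all reachable.

1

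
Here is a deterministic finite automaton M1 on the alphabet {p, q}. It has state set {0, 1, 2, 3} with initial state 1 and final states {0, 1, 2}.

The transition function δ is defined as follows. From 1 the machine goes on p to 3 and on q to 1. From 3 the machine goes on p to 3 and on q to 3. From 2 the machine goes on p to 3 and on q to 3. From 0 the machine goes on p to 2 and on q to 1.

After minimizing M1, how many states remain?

2

Reachable states from the start: {1,3}. Unreachable: {0,2} — drop them.
Initial partition by acceptance: {1} | {3}.
The partition is now stable with 2 blocks: {1} | {3}.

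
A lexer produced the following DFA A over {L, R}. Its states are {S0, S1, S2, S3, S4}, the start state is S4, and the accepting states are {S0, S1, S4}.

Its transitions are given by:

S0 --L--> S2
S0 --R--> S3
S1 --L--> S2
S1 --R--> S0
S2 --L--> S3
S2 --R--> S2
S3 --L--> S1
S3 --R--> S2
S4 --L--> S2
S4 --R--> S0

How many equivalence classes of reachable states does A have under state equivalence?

Every state is reachable, so we keep all 5.
Start with accepting vs non-accepting: {S0,S1,S4} | {S2,S3}.
Refine {S0,S1,S4} on symbol R: members go to different blocks, giving {S1,S4} and {S0}.
On input L, block {S2,S3} splits into {S2} and {S3}.
No further refinement is possible. Final partition (4 blocks): {S1,S4} | {S2} | {S0} | {S3}.

4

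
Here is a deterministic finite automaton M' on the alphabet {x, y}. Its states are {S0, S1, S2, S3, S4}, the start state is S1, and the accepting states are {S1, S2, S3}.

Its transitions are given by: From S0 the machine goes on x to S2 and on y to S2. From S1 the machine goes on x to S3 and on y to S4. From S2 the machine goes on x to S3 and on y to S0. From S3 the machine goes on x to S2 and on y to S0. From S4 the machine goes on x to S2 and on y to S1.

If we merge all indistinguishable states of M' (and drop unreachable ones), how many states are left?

All states are reachable from the start state.
Start with accepting vs non-accepting: {S1,S2,S3} | {S0,S4}.
No further refinement is possible. Final partition (2 blocks): {S1,S2,S3} | {S0,S4}.

2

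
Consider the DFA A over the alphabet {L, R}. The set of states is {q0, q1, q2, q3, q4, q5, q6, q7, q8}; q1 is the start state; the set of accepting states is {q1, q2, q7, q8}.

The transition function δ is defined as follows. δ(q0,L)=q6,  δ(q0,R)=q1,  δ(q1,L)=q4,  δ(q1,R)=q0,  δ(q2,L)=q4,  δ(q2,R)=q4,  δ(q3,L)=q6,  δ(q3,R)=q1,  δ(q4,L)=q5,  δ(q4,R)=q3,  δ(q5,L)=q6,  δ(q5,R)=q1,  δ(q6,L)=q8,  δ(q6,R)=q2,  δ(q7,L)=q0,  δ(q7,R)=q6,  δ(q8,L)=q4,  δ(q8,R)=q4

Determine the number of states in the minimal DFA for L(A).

5

First remove the unreachable states {q7}; 8 states remain.
P0 = {q1,q2,q8} | {q0,q3,q4,q5,q6}.
On input L, block {q0,q3,q4,q5,q6} splits into {q0,q3,q4,q5} and {q6}.
Refine {q0,q3,q4,q5} on symbol L: members go to different blocks, giving {q0,q3,q5} and {q4}.
Refine {q1,q2,q8} on symbol R: members go to different blocks, giving {q2,q8} and {q1}.
The partition is now stable with 5 blocks: {q2,q8} | {q0,q3,q5} | {q6} | {q4} | {q1}.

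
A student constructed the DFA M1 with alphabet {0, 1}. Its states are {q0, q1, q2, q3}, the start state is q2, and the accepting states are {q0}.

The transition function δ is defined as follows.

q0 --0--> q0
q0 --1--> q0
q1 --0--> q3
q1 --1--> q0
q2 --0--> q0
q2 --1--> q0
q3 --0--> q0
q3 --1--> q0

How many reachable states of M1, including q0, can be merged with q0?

1

First remove the unreachable states {q1,q3}; 2 states remain.
Start with accepting vs non-accepting: {q0} | {q2}.
The partition is now stable with 2 blocks: {q0} | {q2}.
The equivalence class containing q0 is {q0}, of size 1.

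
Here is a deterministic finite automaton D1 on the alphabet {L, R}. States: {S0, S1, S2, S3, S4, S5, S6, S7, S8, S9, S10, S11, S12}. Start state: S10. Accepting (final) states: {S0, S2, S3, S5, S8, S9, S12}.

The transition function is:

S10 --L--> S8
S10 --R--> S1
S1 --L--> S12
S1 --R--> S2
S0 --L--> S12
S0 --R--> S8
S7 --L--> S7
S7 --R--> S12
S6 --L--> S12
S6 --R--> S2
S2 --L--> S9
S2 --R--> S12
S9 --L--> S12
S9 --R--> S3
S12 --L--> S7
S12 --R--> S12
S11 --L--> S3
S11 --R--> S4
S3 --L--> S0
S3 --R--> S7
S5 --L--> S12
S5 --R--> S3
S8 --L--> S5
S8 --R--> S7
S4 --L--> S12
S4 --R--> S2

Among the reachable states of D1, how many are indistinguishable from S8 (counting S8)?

2

States {S4,S6,S11} cannot be reached from the start state, so discard them.
P0 = {S0,S2,S3,S5,S8,S9,S12} | {S1,S7,S10}.
On input L, block {S0,S2,S3,S5,S8,S9,S12} splits into {S0,S2,S3,S5,S8,S9} and {S12}.
Split {S0,S2,S3,S5,S8,S9} by δ(·,L) → {S0,S5,S9} and {S2,S3,S8}.
Split {S1,S7,S10} by δ(·,L) → {S1} and {S7} and {S10}.
Refine {S2,S3,S8} on symbol R: members go to different blocks, giving {S3,S8} and {S2}.
Stable partition: {S0,S5,S9} | {S1} | {S12} | {S3,S8} | {S7} | {S10} | {S2} — 7 equivalence classes.
State S8 belongs to the block {S3,S8}, which has 2 states.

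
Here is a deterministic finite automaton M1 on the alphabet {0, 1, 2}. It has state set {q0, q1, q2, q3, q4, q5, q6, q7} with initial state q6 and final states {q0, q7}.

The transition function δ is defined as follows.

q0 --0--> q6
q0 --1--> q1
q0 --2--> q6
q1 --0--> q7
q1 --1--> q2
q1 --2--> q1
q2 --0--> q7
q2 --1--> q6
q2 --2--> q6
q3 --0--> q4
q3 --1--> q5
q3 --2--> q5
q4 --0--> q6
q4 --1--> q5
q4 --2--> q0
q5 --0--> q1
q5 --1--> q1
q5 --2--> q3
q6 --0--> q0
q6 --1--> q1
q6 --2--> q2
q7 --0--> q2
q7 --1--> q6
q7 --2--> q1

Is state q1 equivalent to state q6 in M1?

First remove the unreachable states {q3,q4,q5}; 5 states remain.
P0 = {q0,q7} | {q1,q2,q6}.
The partition is now stable with 2 blocks: {q0,q7} | {q1,q2,q6}.
q1 and q6 lie in the same block of the stable partition, so they are equivalent — no string distinguishes them.

Yes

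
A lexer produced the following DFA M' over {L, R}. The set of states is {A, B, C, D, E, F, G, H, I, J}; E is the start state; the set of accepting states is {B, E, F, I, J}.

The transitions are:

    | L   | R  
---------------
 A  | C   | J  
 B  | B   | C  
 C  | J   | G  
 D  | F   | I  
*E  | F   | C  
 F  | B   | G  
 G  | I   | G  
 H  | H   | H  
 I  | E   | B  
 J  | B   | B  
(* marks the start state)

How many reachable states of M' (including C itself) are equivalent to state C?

2

First remove the unreachable states {A,D,H}; 7 states remain.
Initial partition by acceptance: {B,E,F,I,J} | {C,G}.
On input R, block {B,E,F,I,J} splits into {B,E,F} and {I,J}.
The partition is now stable with 3 blocks: {B,E,F} | {C,G} | {I,J}.
State C belongs to the block {C,G}, which has 2 states.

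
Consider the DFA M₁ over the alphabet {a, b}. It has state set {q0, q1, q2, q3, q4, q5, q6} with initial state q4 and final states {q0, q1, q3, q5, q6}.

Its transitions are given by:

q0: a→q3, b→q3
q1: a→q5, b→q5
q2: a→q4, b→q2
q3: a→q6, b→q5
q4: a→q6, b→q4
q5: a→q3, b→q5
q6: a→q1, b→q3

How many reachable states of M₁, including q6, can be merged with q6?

States {q0,q2} cannot be reached from the start state, so discard them.
Initial partition by acceptance: {q1,q3,q5,q6} | {q4}.
The partition is now stable with 2 blocks: {q1,q3,q5,q6} | {q4}.
The equivalence class containing q6 is {q1,q3,q5,q6}, of size 4.

4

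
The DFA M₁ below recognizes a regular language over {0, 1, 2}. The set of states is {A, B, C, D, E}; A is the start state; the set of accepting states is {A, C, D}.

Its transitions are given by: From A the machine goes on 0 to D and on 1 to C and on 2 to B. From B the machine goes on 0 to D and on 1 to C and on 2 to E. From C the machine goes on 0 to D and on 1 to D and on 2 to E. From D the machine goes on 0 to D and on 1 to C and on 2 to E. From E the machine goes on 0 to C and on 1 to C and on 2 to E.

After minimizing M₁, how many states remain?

Every state is reachable, so we keep all 5.
Start with accepting vs non-accepting: {A,C,D} | {B,E}.
No further refinement is possible. Final partition (2 blocks): {A,C,D} | {B,E}.

2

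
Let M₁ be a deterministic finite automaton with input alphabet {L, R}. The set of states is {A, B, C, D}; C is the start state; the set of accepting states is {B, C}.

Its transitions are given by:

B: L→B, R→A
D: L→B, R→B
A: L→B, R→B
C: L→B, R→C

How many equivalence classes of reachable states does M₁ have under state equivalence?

3

Reachable states from the start: {A,B,C}. Unreachable: {D} — drop them.
P0 = {B,C} | {A}.
Split {B,C} by δ(·,R) → {B} and {C}.
No further refinement is possible. Final partition (3 blocks): {B} | {A} | {C}.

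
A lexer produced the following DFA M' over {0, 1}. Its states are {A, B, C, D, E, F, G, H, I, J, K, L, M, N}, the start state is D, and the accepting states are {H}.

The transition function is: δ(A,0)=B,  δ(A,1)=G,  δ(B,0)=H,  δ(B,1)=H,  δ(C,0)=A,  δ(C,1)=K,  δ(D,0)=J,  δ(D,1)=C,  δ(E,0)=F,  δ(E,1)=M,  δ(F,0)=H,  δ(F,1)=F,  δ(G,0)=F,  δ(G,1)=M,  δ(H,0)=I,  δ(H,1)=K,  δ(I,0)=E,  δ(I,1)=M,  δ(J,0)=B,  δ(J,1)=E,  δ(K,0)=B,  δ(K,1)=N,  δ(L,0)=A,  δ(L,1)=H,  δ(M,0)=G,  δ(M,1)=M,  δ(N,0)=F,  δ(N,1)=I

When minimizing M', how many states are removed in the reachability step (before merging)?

1

No path from D leads to L; the other 13 states are all reachable.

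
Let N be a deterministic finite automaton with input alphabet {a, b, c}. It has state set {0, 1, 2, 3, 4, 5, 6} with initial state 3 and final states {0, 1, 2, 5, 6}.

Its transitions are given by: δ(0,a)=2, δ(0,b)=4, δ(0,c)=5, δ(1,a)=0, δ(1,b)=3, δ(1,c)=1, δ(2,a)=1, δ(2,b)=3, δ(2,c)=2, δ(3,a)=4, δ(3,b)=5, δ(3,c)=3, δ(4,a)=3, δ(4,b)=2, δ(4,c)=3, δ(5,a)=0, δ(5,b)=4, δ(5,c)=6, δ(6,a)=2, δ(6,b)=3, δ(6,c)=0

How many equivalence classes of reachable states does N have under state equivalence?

Every state is reachable, so we keep all 7.
Initial partition by acceptance: {0,1,2,5,6} | {3,4}.
No further refinement is possible. Final partition (2 blocks): {0,1,2,5,6} | {3,4}.

2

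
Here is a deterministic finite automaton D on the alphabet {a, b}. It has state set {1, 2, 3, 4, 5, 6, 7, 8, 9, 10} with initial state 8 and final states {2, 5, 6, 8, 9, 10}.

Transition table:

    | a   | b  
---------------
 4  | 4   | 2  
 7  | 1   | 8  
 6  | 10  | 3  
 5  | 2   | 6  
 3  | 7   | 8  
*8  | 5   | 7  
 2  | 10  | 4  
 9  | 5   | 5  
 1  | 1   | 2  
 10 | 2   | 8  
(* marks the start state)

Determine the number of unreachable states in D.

BFS from 8 reaches {1, 2, 3, 4, 5, 6, 7, 8, 10}; the 1 state(s) 9 are never visited.

1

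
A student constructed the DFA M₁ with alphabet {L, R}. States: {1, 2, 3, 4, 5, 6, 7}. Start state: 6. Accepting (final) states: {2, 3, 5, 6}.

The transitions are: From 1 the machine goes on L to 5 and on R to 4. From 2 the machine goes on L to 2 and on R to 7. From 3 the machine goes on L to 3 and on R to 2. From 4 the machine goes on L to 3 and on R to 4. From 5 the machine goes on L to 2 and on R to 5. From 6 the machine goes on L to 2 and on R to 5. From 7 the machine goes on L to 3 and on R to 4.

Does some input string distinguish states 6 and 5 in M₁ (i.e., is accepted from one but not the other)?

Reachable states from the start: {2,3,4,5,6,7}. Unreachable: {1} — drop them.
P0 = {2,3,5,6} | {4,7}.
Refine {2,3,5,6} on symbol R: members go to different blocks, giving {3,5,6} and {2}.
Split {3,5,6} by δ(·,L) → {5,6} and {3}.
Stable partition: {5,6} | {4,7} | {2} | {3} — 4 equivalence classes.
6 and 5 lie in the same block of the stable partition, so they are equivalent — no string distinguishes them.

No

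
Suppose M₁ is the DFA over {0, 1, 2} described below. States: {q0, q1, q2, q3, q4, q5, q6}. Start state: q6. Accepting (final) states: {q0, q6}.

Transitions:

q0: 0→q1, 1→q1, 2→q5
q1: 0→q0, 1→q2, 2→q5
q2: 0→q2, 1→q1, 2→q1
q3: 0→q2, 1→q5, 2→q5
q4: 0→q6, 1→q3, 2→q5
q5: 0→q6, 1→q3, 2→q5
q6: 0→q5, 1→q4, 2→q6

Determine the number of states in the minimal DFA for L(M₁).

6

P0 = {q0,q6} | {q1,q2,q3,q4,q5}.
On input 2, block {q0,q6} splits into {q0} and {q6}.
Refine {q1,q2,q3,q4,q5} on symbol 0: members go to different blocks, giving {q2,q3} and {q4,q5} and {q1}.
Split {q2,q3} by δ(·,1) → {q2} and {q3}.
No further refinement is possible. Final partition (6 blocks): {q0} | {q2} | {q6} | {q4,q5} | {q1} | {q3}.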